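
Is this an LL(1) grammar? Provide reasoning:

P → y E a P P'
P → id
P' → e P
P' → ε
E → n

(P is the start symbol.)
No. Predict set conflict for P': { 'e' }

A grammar is LL(1) if for each non-terminal N with multiple productions, the predict sets of those productions are pairwise disjoint, where PREDICT(N → α) = (FIRST(α) \ {ε}) ∪ (FOLLOW(N) if α ⇒* ε).

Relevant sets:
  FOLLOW(P') = { $, 'e' }

For P:
  PREDICT(P → y E a P P') = { 'y' }
  PREDICT(P → id) = { 'id' }
For P':
  PREDICT(P' → e P) = { 'e' }
  PREDICT(P' → ε) = { $, 'e' }
E has a single production, so nothing to check there.

Conflict found: Predict set conflict for P': { 'e' }
The grammar is NOT LL(1).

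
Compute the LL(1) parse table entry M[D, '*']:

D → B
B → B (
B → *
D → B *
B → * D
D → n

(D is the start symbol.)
To find M[D, '*'], we find productions for D where '*' is in the predict set (PREDICT(N → α) = (FIRST(α) \ {ε}) ∪ (FOLLOW(N) if α ⇒* ε)).

Relevant sets:
  FIRST(B) = { '*' }

D → B: PREDICT = { '*' }
  '*' is in predict set, so this production goes in M[D, '*']
D → B *: PREDICT = { '*' }
  '*' is in predict set, so this production goes in M[D, '*']
D → n: PREDICT = { 'n' }

M[D, '*'] = D → B, D → B *  (a multiply-defined cell — the grammar is not LL(1))

Answer: D → B, D → B *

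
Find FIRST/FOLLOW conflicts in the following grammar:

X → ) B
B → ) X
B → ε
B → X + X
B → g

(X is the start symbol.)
No FIRST/FOLLOW conflicts.

A FIRST/FOLLOW conflict occurs when a non-terminal N has a nullable alternative N → β (β ⇒* ε) and another alternative N → α with FIRST(α) ∩ FOLLOW(N) ≠ ∅: on such a lookahead the parser cannot decide between expanding α and letting N vanish via β.

Nullable non-terminals: B.
FIRST sets used below: FIRST(X) = { ')' }

B: nullable alternative(s) B → ε; FOLLOW(B) = { $, '+' }
  B → ) X: FIRST \ {ε} = { ')' } — disjoint from FOLLOW(B)
  B → ε: FIRST \ {ε} = { } — this is the only nullable alternative, skip
  B → X + X: FIRST \ {ε} = { ')' } — disjoint from FOLLOW(B)
  B → g: FIRST \ {ε} = { 'g' } — disjoint from FOLLOW(B)

X has no nullable alternative, so no FIRST/FOLLOW check is needed there.

No FIRST/FOLLOW conflicts found.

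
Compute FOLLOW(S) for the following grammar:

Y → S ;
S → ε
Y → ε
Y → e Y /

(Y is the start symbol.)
To compute FOLLOW(S), find every occurrence of S on a right-hand side N → α S β: add FIRST(β) \ {ε}, and if β is empty or nullable also add FOLLOW(N). Iterate to a fixed point.

In Y → S ;: S is followed by ';', add FIRST(';') \ {ε} = { ';' }

Taking the union: FOLLOW(S) = { ';' }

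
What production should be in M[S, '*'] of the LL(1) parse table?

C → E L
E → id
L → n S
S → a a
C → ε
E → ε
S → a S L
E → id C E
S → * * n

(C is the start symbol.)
S → * * n

To find M[S, '*'], we find productions for S where '*' is in the predict set (PREDICT(N → α) = (FIRST(α) \ {ε}) ∪ (FOLLOW(N) if α ⇒* ε)).

S → a a: PREDICT = { 'a' }
S → a S L: PREDICT = { 'a' }
S → * * n: PREDICT = { '*' }
  '*' is in predict set, so this production goes in M[S, '*']

M[S, '*'] = S → * * n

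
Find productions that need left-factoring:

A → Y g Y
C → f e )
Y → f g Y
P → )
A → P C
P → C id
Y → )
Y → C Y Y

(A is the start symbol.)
No, left-factoring is not needed

Left-factoring is needed when two productions for the same non-terminal
share a common prefix on the right-hand side.

Productions for A:
  A → Y g Y
  A → P C
Productions for Y:
  Y → f g Y
  Y → )
  Y → C Y Y
Productions for P:
  P → )
  P → C id

No common prefixes found.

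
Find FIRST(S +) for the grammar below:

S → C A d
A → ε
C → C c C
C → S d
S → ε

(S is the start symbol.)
FIRST sets of the non-terminals involved (from the grammar, by fixed-point iteration):
  FIRST(S) = { 'd', ε }

To compute FIRST(S +), process the symbols left to right:
Symbol S is a non-terminal. Add FIRST(S) \ {ε} = { 'd' }
S is nullable (ε ∈ FIRST(S)), continue to the next symbol.
Symbol + is a terminal. Add '+' and stop.
FIRST(S +) = { '+', 'd' }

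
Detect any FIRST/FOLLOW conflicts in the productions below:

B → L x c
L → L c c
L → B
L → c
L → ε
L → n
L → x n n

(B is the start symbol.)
Yes. L → L c c with FOLLOW(L) on { 'c', 'x' }; L → B with FOLLOW(L) on { 'c', 'x' }; L → c with FOLLOW(L) on { 'c' }; L → x n n with FOLLOW(L) on { 'x' }

Nullable non-terminals: L.
FIRST sets used below: FIRST(L) = { 'c', 'n', 'x', ε }, FIRST(B) = { 'c', 'n', 'x' }

L: nullable alternative(s) L → ε; FOLLOW(L) = { 'c', 'x' }
  L → L c c: FIRST \ {ε} = { 'c', 'n', 'x' } — overlaps FOLLOW(L) on { 'c', 'x' }: CONFLICT
  L → B: FIRST \ {ε} = { 'c', 'n', 'x' } — overlaps FOLLOW(L) on { 'c', 'x' }: CONFLICT
  L → c: FIRST \ {ε} = { 'c' } — overlaps FOLLOW(L) on { 'c' }: CONFLICT
  L → ε: FIRST \ {ε} = { } — this is the only nullable alternative, skip
  L → n: FIRST \ {ε} = { 'n' } — disjoint from FOLLOW(L)
  L → x n n: FIRST \ {ε} = { 'x' } — overlaps FOLLOW(L) on { 'x' }: CONFLICT

B has no nullable alternative, so no FIRST/FOLLOW check is needed there.

So the grammar has 4 FIRST/FOLLOW conflicts (marked CONFLICT above).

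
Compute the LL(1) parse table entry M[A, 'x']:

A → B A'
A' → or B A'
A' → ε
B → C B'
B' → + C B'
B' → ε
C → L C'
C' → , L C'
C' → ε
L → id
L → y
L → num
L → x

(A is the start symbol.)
To find M[A, 'x'], we find productions for A where 'x' is in the predict set (PREDICT(N → α) = (FIRST(α) \ {ε}) ∪ (FOLLOW(N) if α ⇒* ε)).

Relevant sets:
  FIRST(B) = { 'id', 'num', 'x', 'y' }

A → B A': PREDICT = { 'id', 'num', 'x', 'y' }
  'x' is in predict set, so this production goes in M[A, 'x']

M[A, 'x'] = A → B A'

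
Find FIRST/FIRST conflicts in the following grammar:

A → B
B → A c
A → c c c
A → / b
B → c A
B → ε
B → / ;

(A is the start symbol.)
Yes. A → B / A → c c c on { 'c' }; A → B / A → '/' b on { '/' }; B → A c / B → c A on { 'c' }; B → A c / B → '/' ';' on { '/' }

A FIRST/FIRST conflict occurs when two productions N → α and N → β for the same non-terminal have FIRST(α) ∩ FIRST(β) ≠ ∅ (with ε ∈ FIRST of a nullable right-hand side, so two nullable alternatives also conflict).

FIRST sets of the non-terminals at (or reachable through a nullable prefix from) the front of some alternative:
  FIRST(B) = { '/', 'c', ε }
  FIRST(A) = { '/', 'c', ε }

Productions for A:
  A → B: FIRST = { '/', 'c', ε }
  A → c c c: FIRST = { 'c' }
  A → / b: FIRST = { '/' }
Productions for B:
  B → A c: FIRST = { '/', 'c' }
  B → c A: FIRST = { 'c' }
  B → ε: FIRST = { ε }
  B → / ;: FIRST = { '/' }

Conflict for A: A → B and A → c c c
  Overlap: { 'c' }
Conflict for A: A → B and A → / b
  Overlap: { '/' }
Conflict for B: B → A c and B → c A
  Overlap: { 'c' }
Conflict for B: B → A c and B → / ;
  Overlap: { '/' }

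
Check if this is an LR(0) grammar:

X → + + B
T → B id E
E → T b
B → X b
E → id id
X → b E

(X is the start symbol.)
A grammar is LR(0) if no state in the canonical LR(0) collection has:
  - both a shift item (dot before a terminal) and a complete item (shift-reduce conflict), or
  - two or more complete items (reduce-reduce conflict; the accept item [X' → X .] counts as a complete item here).

Augment with X' → X and build the canonical LR(0) collection (I0 = CLOSURE({[X' → . X]}), then GOTO on every symbol after a dot until no new states appear). It has 16 states:
  I0: { [X → . + + B], [X → . b E], [X' → . X] }  — shift
  I1: { [X → + . + B] }  — shift
  I2: { [X' → X .] }  — accept
  I3: { [B → . X b], [E → . T b], [E → . id id], [T → . B id E], [X → . + + B], [X → . b E], [X → b . E] }  — shift
  I4: { [T → B . id E] }  — shift
  I5: { [X → b E .] }  — reduce
  I6: { [E → T . b] }  — shift
  I7: { [B → X . b] }  — shift
  I8: { [E → id . id] }  — shift
  I9: { [E → id id .] }  — reduce
  I10: { [B → X b .] }  — reduce
  I11: { [E → T b .] }  — reduce
  I12: { [B → . X b], [E → . T b], [E → . id id], [T → . B id E], [T → B id . E], [X → . + + B], [X → . b E] }  — shift
  I13: { [T → B id E .] }  — reduce
  I14: { [B → . X b], [X → + + . B], [X → . + + B], [X → . b E] }  — shift
  I15: { [X → + + B .] }  — reduce

Every state is either a pure shift/goto state or contains exactly one complete item and nothing to shift — no conflicts. The grammar is LR(0).

Answer: Yes, the grammar is LR(0)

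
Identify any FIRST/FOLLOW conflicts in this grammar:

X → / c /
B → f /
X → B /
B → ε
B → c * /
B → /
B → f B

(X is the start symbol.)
Yes. B → '/' with FOLLOW(B) on { '/' }

A FIRST/FOLLOW conflict occurs when a non-terminal N has a nullable alternative N → β (β ⇒* ε) and another alternative N → α with FIRST(α) ∩ FOLLOW(N) ≠ ∅: on such a lookahead the parser cannot decide between expanding α and letting N vanish via β.

Nullable non-terminals: B.

B: nullable alternative(s) B → ε; FOLLOW(B) = { '/' }
  B → f /: FIRST \ {ε} = { 'f' } — disjoint from FOLLOW(B)
  B → ε: FIRST \ {ε} = { } — this is the only nullable alternative, skip
  B → c * /: FIRST \ {ε} = { 'c' } — disjoint from FOLLOW(B)
  B → /: FIRST \ {ε} = { '/' } — overlaps FOLLOW(B) on { '/' }: CONFLICT
  B → f B: FIRST \ {ε} = { 'f' } — disjoint from FOLLOW(B)

X has no nullable alternative, so no FIRST/FOLLOW check is needed there.

So the grammar has 1 FIRST/FOLLOW conflict (marked CONFLICT above).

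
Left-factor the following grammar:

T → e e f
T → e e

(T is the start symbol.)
Left-factoring transforms A → αβ₁ | αβ₂ into A → αA' and A' → β₁ | β₂
(α is the longest common prefix among the alternatives). Repeat until
no nonterminal has two alternatives with a common prefix.

Round 1: T has alternatives sharing prefix 'e e'. Introduce T': T → e e T'
  Add: T' → f
  Add: T' → ε

No remaining common prefixes — done.

Resulting grammar:
T → e e T'
T' → f
T' → ε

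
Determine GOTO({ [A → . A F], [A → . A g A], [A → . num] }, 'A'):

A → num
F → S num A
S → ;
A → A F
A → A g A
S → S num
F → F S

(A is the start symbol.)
GOTO(I, 'A') = CLOSURE({ [A → αX.β] : [A → α.Xβ] ∈ I, X = 'A' })

Items with dot before 'A', with the dot advanced:
  [A → . A F] → [A → A . F]
  [A → . A g A] → [A → A . g A]
Closure of the advanced items:
  [A → A . F] has the dot before F: add [F → . S num A], [F → . F S]
  [F → . S num A] has the dot before S: add [S → . ;], [S → . S num]

GOTO = { [A → A . F], [A → A . g A], [F → . F S], [F → . S num A], [S → . ;], [S → . S num] }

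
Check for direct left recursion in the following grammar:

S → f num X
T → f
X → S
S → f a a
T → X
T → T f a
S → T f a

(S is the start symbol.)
Yes, T is left-recursive

S → f num X: starts with f
T → f: starts with f
X → S: starts with S
S → f a a: starts with f
T → X: starts with X
T → T f a: LEFT RECURSIVE (starts with T)
S → T f a: starts with T

The grammar has direct left recursion on: T.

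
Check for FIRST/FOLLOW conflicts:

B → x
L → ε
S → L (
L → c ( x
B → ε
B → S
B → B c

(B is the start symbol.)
Yes. B → S with FOLLOW(B) on { 'c' }; B → B c with FOLLOW(B) on { 'c' }

A FIRST/FOLLOW conflict occurs when a non-terminal N has a nullable alternative N → β (β ⇒* ε) and another alternative N → α with FIRST(α) ∩ FOLLOW(N) ≠ ∅: on such a lookahead the parser cannot decide between expanding α and letting N vanish via β.

Nullable non-terminals: B, L.
FIRST sets used below: FIRST(S) = { '(', 'c' }, FIRST(B) = { '(', 'c', 'x', ε }

B: nullable alternative(s) B → ε; FOLLOW(B) = { $, 'c' }
  B → x: FIRST \ {ε} = { 'x' } — disjoint from FOLLOW(B)
  B → ε: FIRST \ {ε} = { } — this is the only nullable alternative, skip
  B → S: FIRST \ {ε} = { '(', 'c' } — overlaps FOLLOW(B) on { 'c' }: CONFLICT
  B → B c: FIRST \ {ε} = { '(', 'c', 'x' } — overlaps FOLLOW(B) on { 'c' }: CONFLICT

L: nullable alternative(s) L → ε; FOLLOW(L) = { '(' }
  L → ε: FIRST \ {ε} = { } — this is the only nullable alternative, skip
  L → c ( x: FIRST \ {ε} = { 'c' } — disjoint from FOLLOW(L)

S has no nullable alternative, so no FIRST/FOLLOW check is needed there.

So the grammar has 2 FIRST/FOLLOW conflicts (marked CONFLICT above).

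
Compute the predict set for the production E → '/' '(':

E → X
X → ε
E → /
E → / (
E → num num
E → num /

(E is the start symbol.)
PREDICT(E → '/' '(') = (FIRST(RHS) \ {ε}) ∪ (FOLLOW(E) if ε ∈ FIRST(RHS), i.e. RHS ⇒* ε)
FIRST('/' '(') = { '/' }
ε ∉ FIRST('/' '('), so FOLLOW(E) is not added.
PREDICT(E → '/' '(') = { '/' }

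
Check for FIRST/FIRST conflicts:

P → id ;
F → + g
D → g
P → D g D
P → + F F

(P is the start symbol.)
FIRST sets of the non-terminals at (or reachable through a nullable prefix from) the front of some alternative:
  FIRST(D) = { 'g' }

Productions for P:
  P → id ;: FIRST = { 'id' }
  P → D g D: FIRST = { 'g' }
  P → + F F: FIRST = { '+' }
F, D have only one production, so no FIRST/FIRST conflict is possible there.

All alternatives of each non-terminal have pairwise disjoint FIRST sets.

Answer: No FIRST/FIRST conflicts.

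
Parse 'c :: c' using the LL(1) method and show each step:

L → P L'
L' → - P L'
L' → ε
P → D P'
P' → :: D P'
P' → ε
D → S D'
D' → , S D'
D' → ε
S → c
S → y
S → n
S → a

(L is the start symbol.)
LL(1) parsing maintains a stack (initially the start symbol over $) and the input. At each step: if the stack top is a terminal, match it against the current input token; if it is a non-terminal N, replace it with the RHS of M[N, lookahead] (the unique production whose predict set contains the lookahead).

Stack is shown with the top on the left.

Stack         Input     Action
------------------------------
L $           c :: c $  output L → P L'
P L' $        c :: c $  output P → D P'
D P' L' $     c :: c $  output D → S D'
S D' P' L' $  c :: c $  output S → c
c D' P' L' $  c :: c $  match 'c'
D' P' L' $    :: c $    output D' → ε
P' L' $       :: c $    output P' → :: D P'
:: D P' L' $  :: c $    match '::'
D P' L' $     c $       output D → S D'
S D' P' L' $  c $       output S → c
c D' P' L' $  c $       match 'c'
D' P' L' $    $         output D' → ε
P' L' $       $         output P' → ε
L' $          $         output L' → ε
$             $         accept

The string is accepted.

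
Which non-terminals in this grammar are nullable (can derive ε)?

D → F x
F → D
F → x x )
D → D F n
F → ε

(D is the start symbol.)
A non-terminal is nullable if it can derive ε (the empty string): either it has an ε-production, or it has a production whose right-hand side consists entirely of nullable non-terminals.

ε-productions: F → ε
So F is immediately nullable.
No further non-terminal can be added: every production for the remaining non-terminals contains a terminal or a non-nullable non-terminal.
Nullable = { 'F' }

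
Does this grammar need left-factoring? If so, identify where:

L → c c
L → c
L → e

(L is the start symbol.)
Yes, L has productions with common prefix 'c'

Left-factoring is needed when two productions for the same non-terminal
share a common prefix on the right-hand side.

Productions for L:
  L → c c
  L → c
  L → e

Found common prefix 'c' in productions for L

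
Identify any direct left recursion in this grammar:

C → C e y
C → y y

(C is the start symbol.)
Direct left recursion occurs when N → N α for some non-terminal N (the right-hand side begins with the left-hand side itself).

C → C e y: LEFT RECURSIVE (starts with C)
C → y y: starts with y

The grammar has direct left recursion on: C.

Answer: Yes, C is left-recursive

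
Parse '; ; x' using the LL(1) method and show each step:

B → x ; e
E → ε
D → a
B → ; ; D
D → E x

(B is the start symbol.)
LL(1) parsing maintains a stack (initially the start symbol over $) and the input. At each step: if the stack top is a terminal, match it against the current input token; if it is a non-terminal N, replace it with the RHS of M[N, lookahead] (the unique production whose predict set contains the lookahead).

Stack is shown with the top on the left.

Stack    Input    Action
------------------------
B $      ; ; x $  output B → ; ; D
; ; D $  ; ; x $  match ';'
; D $    ; x $    match ';'
D $      x $      output D → E x
E x $    x $      output E → ε
x $      x $      match 'x'
$        $        accept

The string is accepted.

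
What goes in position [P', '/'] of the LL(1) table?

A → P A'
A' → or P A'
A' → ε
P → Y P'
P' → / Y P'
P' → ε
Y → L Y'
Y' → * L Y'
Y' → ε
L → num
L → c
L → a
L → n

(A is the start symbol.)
To find M[P', '/'], we find productions for P' where '/' is in the predict set (PREDICT(N → α) = (FIRST(α) \ {ε}) ∪ (FOLLOW(N) if α ⇒* ε)).

Relevant sets:
  FOLLOW(P') = { $, 'or' }

P' → / Y P': PREDICT = { '/' }
  '/' is in predict set, so this production goes in M[P', '/']
P' → ε: PREDICT = { $, 'or' }

M[P', '/'] = P' → / Y P'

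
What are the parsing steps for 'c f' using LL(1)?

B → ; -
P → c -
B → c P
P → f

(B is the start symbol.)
LL(1) parsing maintains a stack (initially the start symbol over $) and the input. At each step: if the stack top is a terminal, match it against the current input token; if it is a non-terminal N, replace it with the RHS of M[N, lookahead] (the unique production whose predict set contains the lookahead).

Stack is shown with the top on the left.

Stack  Input  Action
--------------------
B $    c f $  output B → c P
c P $  c f $  match 'c'
P $    f $    output P → f
f $    f $    match 'f'
$      $      accept

The string is accepted.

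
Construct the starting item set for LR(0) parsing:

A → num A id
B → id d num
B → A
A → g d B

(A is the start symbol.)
{ [A → . g d B], [A → . num A id], [A' → . A] }

First, augment the grammar with A' → A
I₀ = CLOSURE({ [A' → . A] }):
  [A' → . A] has the dot before A: add [A → . num A id], [A → . g d B]
No further items can be added.

I₀ = { [A → . g d B], [A → . num A id], [A' → . A] }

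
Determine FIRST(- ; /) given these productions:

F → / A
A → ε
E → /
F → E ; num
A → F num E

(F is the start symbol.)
{ '-' }

To compute FIRST(- ; /), process the symbols left to right:
Symbol - is a terminal. Add '-' and stop.
FIRST(- ; /) = { '-' }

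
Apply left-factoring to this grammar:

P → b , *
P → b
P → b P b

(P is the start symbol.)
P → b P'
P' → , *
P' → ε
P' → P b

Left-factoring transforms A → αβ₁ | αβ₂ into A → αA' and A' → β₁ | β₂
(α is the longest common prefix among the alternatives). Repeat until
no nonterminal has two alternatives with a common prefix.

Round 1: P has alternatives sharing prefix 'b'. Introduce P': P → b P'
  Add: P' → , *
  Add: P' → ε
  Add: P' → P b

No remaining common prefixes — done.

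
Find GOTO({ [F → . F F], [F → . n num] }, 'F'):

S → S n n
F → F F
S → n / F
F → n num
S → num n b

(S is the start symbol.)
GOTO(I, 'F') = CLOSURE({ [A → αX.β] : [A → α.Xβ] ∈ I, X = 'F' })

Items with dot before 'F', with the dot advanced:
  [F → . F F] → [F → F . F]
Closure of the advanced items:
  [F → F . F] has the dot before F: add [F → . F F], [F → . n num]

GOTO = { [F → . F F], [F → . n num], [F → F . F] }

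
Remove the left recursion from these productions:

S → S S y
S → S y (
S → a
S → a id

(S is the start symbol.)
S → a S'
S → a id S'
S' → S y S'
S' → y ( S'
S' → ε

S is directly left-recursive. The standard transformation for
  A → A α₁ | ... | A α_m | β₁ | ... | β_n
is
  A  → β₁ A' | ... | β_n A'
  A' → α₁ A' | ... | α_m A' | ε

S → a becomes S → a S'
S → a id becomes S → a id S'
S → S S y becomes S' → S y S'
S → S y ( becomes S' → y ( S'
Add S' → ε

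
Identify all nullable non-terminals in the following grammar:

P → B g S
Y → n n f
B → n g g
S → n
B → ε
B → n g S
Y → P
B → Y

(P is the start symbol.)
{ 'B' }

ε-productions: B → ε
So B is immediately nullable.
No further non-terminal can be added: every production for the remaining non-terminals contains a terminal or a non-nullable non-terminal.
Nullable = { 'B' }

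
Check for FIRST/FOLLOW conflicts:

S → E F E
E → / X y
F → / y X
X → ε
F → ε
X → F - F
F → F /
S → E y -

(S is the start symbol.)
A FIRST/FOLLOW conflict occurs when a non-terminal N has a nullable alternative N → β (β ⇒* ε) and another alternative N → α with FIRST(α) ∩ FOLLOW(N) ≠ ∅: on such a lookahead the parser cannot decide between expanding α and letting N vanish via β.

Nullable non-terminals: F, X.
FIRST sets used below: FIRST(F) = { '/', ε }

F: nullable alternative(s) F → ε; FOLLOW(F) = { '-', '/', 'y' }
  F → / y X: FIRST \ {ε} = { '/' } — overlaps FOLLOW(F) on { '/' }: CONFLICT
  F → ε: FIRST \ {ε} = { } — this is the only nullable alternative, skip
  F → F /: FIRST \ {ε} = { '/' } — overlaps FOLLOW(F) on { '/' }: CONFLICT

X: nullable alternative(s) X → ε; FOLLOW(X) = { '-', '/', 'y' }
  X → ε: FIRST \ {ε} = { } — this is the only nullable alternative, skip
  X → F - F: FIRST \ {ε} = { '-', '/' } — overlaps FOLLOW(X) on { '-', '/' }: CONFLICT

E, S have no nullable alternative, so no FIRST/FOLLOW check is needed there.

So the grammar has 3 FIRST/FOLLOW conflicts (marked CONFLICT above).

Answer: Yes. F → '/' y X with FOLLOW(F) on { '/' }; F → F '/' with FOLLOW(F) on { '/' }; X → F '-' F with FOLLOW(X) on { '-', '/' }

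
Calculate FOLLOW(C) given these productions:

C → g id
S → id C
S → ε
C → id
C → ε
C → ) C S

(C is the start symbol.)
C is the start symbol, so $ ∈ FOLLOW(C).
In S → id C: C is at the end, add FOLLOW(S)
In C → ) C S: C is followed by S, add FIRST(S) \ {ε} = { 'id' }
  S is nullable, so FOLLOW(C) is also included — that is the set being defined, nothing new

The FOLLOW sets referred to above (computed the same way, to a fixed point):
  FOLLOW(S) = { $, 'id' }

Taking the union: FOLLOW(C) = { $, 'id' }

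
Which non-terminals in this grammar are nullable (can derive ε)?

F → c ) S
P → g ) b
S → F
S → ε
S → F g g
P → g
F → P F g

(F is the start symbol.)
{ 'S' }

A non-terminal is nullable if it can derive ε (the empty string): either it has an ε-production, or it has a production whose right-hand side consists entirely of nullable non-terminals.

ε-productions: S → ε
So S is immediately nullable.
No further non-terminal can be added: every production for the remaining non-terminals contains a terminal or a non-nullable non-terminal.
Nullable = { 'S' }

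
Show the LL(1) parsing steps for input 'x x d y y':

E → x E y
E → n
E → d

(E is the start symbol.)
LL(1) parsing maintains a stack (initially the start symbol over $) and the input. At each step: if the stack top is a terminal, match it against the current input token; if it is a non-terminal N, replace it with the RHS of M[N, lookahead] (the unique production whose predict set contains the lookahead).

Stack is shown with the top on the left.

Stack      Input        Action
------------------------------
E $        x x d y y $  output E → x E y
x E y $    x x d y y $  match 'x'
E y $      x d y y $    output E → x E y
x E y y $  x d y y $    match 'x'
E y y $    d y y $      output E → d
d y y $    d y y $      match 'd'
y y $      y y $        match 'y'
y $        y $          match 'y'
$          $            accept

The string is accepted.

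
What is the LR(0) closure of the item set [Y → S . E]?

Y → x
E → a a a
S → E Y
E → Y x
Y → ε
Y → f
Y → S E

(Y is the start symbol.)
Start with: [Y → S . E]
  [Y → S . E] has the dot before E: add [E → . a a a], [E → . Y x]
  [E → . Y x] has the dot before Y: add [Y → . x], [Y → .], [Y → . f], [Y → . S E]
  [Y → . S E] has the dot before S: add [S → . E Y]
No further items can be added.

CLOSURE = { [E → . Y x], [E → . a a a], [S → . E Y], [Y → . S E], [Y → . f], [Y → . x], [Y → .], [Y → S . E] }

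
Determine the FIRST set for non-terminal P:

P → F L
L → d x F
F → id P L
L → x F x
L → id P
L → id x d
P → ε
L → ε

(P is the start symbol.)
{ 'id', ε }

FIRST sets of the other non-terminals involved (by the same procedure, iterated to a fixed point):
  FIRST(F) = { 'id' }

From P → F L:
  - F is a non-terminal: add FIRST(F) \ {ε} = { 'id' }
    F is not nullable, so stop
From P → ε:
  - ε-production, so ε ∈ FIRST(P)

Collecting: FIRST(P) = { 'id', ε }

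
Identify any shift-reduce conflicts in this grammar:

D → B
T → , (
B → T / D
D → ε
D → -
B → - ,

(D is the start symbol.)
A shift-reduce conflict occurs when an LR(0) state has both:
  - a complete (reduce) item [A → α .] (dot at the end), and
  - a shift item [B → β . c γ] (dot before a terminal).

Augment with D' → D and build the canonical LR(0) collection (I0 = CLOSURE({[D' → . D]}), then GOTO on every symbol after a dot until no new states appear). It has 10 states:
  I0: { [B → . - ,], [B → . T / D], [D → . -], [D → . B], [D → .], [D' → . D], [T → . , (] }  — shift, reduce
  I1: { [T → , . (] }  — shift
  I2: { [B → - . ,], [D → - .] }  — shift, reduce
  I3: { [D → B .] }  — reduce
  I4: { [D' → D .] }  — accept
  I5: { [B → T . / D] }  — shift
  I6: { [B → . - ,], [B → . T / D], [B → T / . D], [D → . -], [D → . B], [D → .], [T → . , (] }  — shift, reduce
  I7: { [B → T / D .] }  — reduce
  I8: { [B → - , .] }  — reduce
  I9: { [T → , ( .] }  — reduce

I0 contains reduce item [D → .] and shift items [B → . - ,], [D → . -], [T → . , (] — shift-reduce conflict.
I2 contains reduce item [D → - .] and shift item [B → - . ,] — shift-reduce conflict.
I6 contains reduce item [D → .] and shift items [B → . - ,], [D → . -], [T → . , (] — shift-reduce conflict.

Answer: Yes — I0: [D → .] vs [B → . - ,]; I2: [D → - .] vs [B → - . ,]; I6: [D → .] vs [B → . - ,]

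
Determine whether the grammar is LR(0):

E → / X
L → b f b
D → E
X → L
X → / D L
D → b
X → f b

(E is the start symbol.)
A grammar is LR(0) if no state in the canonical LR(0) collection has:
  - both a shift item (dot before a terminal) and a complete item (shift-reduce conflict), or
  - two or more complete items (reduce-reduce conflict; the accept item [E' → E .] counts as a complete item here).

Augment with E' → E and build the canonical LR(0) collection (I0 = CLOSURE({[E' → . E]}), then GOTO on every symbol after a dot until no new states appear). It has 15 states:
  I0: { [E → . / X], [E' → . E] }  — shift
  I1: { [E → / . X], [L → . b f b], [X → . / D L], [X → . L], [X → . f b] }  — shift
  I2: { [E' → E .] }  — accept
  I3: { [D → . E], [D → . b], [E → . / X], [X → / . D L] }  — shift
  I4: { [X → L .] }  — reduce
  I5: { [E → / X .] }  — reduce
  I6: { [L → b . f b] }  — shift
  I7: { [X → f . b] }  — shift
  I8: { [X → f b .] }  — reduce
  I9: { [L → b f . b] }  — shift
  I10: { [L → b f b .] }  — reduce
  I11: { [L → . b f b], [X → / D . L] }  — shift
  I12: { [D → E .] }  — reduce
  I13: { [D → b .] }  — reduce
  I14: { [X → / D L .] }  — reduce

Every state is either a pure shift/goto state or contains exactly one complete item and nothing to shift — no conflicts. The grammar is LR(0).

Answer: Yes, the grammar is LR(0)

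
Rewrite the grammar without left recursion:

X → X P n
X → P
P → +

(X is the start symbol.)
X → P X'
X' → P n X'
X' → ε
P → +

X is directly left-recursive. The standard transformation for
  A → A α₁ | ... | A α_m | β₁ | ... | β_n
is
  A  → β₁ A' | ... | β_n A'
  A' → α₁ A' | ... | α_m A' | ε

X → P becomes X → P X'
X → X P n becomes X' → P n X'
Add X' → ε

Productions for other non-terminals are unchanged:
  P → +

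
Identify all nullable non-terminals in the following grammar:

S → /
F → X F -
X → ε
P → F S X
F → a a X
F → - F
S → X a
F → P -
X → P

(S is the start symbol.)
{ 'X' }

ε-productions: X → ε
So X is immediately nullable.
No further non-terminal can be added: every production for the remaining non-terminals contains a terminal or a non-nullable non-terminal.
Nullable = { 'X' }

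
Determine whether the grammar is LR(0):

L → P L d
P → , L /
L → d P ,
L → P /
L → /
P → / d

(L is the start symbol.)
No. Shift-reduce conflict between [L → / .] and [P → / . d]

A grammar is LR(0) if no state in the canonical LR(0) collection has:
  - both a shift item (dot before a terminal) and a complete item (shift-reduce conflict), or
  - two or more complete items (reduce-reduce conflict; the accept item [L' → L .] counts as a complete item here).

Augment with L' → L and build the canonical LR(0) collection (I0 = CLOSURE({[L' → . L]}), then GOTO on every symbol after a dot until no new states appear). It has 15 states:
  I0: { [L → . /], [L → . P /], [L → . P L d], [L → . d P ,], [L' → . L], [P → . , L /], [P → . / d] }  — shift
  I1: { [L → . /], [L → . P /], [L → . P L d], [L → . d P ,], [P → , . L /], [P → . , L /], [P → . / d] }  — shift
  I2: { [L → / .], [P → / . d] }  — shift, reduce
  I3: { [L' → L .] }  — accept
  I4: { [L → . /], [L → . P /], [L → . P L d], [L → . d P ,], [L → P . /], [L → P . L d], [P → . , L /], [P → . / d] }  — shift
  I5: { [L → d . P ,], [P → . , L /], [P → . / d] }  — shift
  I6: { [P → / . d] }  — shift
  I7: { [L → d P . ,] }  — shift
  I8: { [L → d P , .] }  — reduce
  I9: { [P → / d .] }  — reduce
  I10: { [L → / .], [L → P / .], [P → / . d] }  — shift, 2 reduces
  I11: { [L → P L . d] }  — shift
  I12: { [L → P L d .] }  — reduce
  I13: { [P → , L . /] }  — shift
  I14: { [P → , L / .] }  — reduce

Conflict in state I2:
  Shift-reduce conflict between [L → / .] and [P → / . d]
So the grammar is NOT LR(0).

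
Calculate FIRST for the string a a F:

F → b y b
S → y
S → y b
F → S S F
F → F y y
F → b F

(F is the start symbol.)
{ 'a' }

To compute FIRST(a a F), process the symbols left to right:
Symbol a is a terminal. Add 'a' and stop.
FIRST(a a F) = { 'a' }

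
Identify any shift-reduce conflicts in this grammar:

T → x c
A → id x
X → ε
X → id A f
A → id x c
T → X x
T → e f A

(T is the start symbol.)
Yes — I0: [X → .] vs [T → . e f A]; I9: [A → id x .] vs [A → id x . c]

A shift-reduce conflict occurs when an LR(0) state has both:
  - a complete (reduce) item [A → α .] (dot at the end), and
  - a shift item [B → β . c γ] (dot before a terminal).

Augment with T' → T and build the canonical LR(0) collection (I0 = CLOSURE({[T' → . T]}), then GOTO on every symbol after a dot until no new states appear). It has 15 states:
  I0: { [T → . X x], [T → . e f A], [T → . x c], [T' → . T], [X → . id A f], [X → .] }  — shift, reduce
  I1: { [T' → T .] }  — accept
  I2: { [T → X . x] }  — shift
  I3: { [T → e . f A] }  — shift
  I4: { [A → . id x c], [A → . id x], [X → id . A f] }  — shift
  I5: { [T → x . c] }  — shift
  I6: { [T → x c .] }  — reduce
  I7: { [X → id A . f] }  — shift
  I8: { [A → id . x c], [A → id . x] }  — shift
  I9: { [A → id x . c], [A → id x .] }  — shift, reduce
  I10: { [A → id x c .] }  — reduce
  I11: { [X → id A f .] }  — reduce
  I12: { [A → . id x c], [A → . id x], [T → e f . A] }  — shift
  I13: { [T → e f A .] }  — reduce
  I14: { [T → X x .] }  — reduce

I0 contains reduce item [X → .] and shift items [T → . e f A], [T → . x c], [X → . id A f] — shift-reduce conflict.
I9 contains reduce item [A → id x .] and shift item [A → id x . c] — shift-reduce conflict.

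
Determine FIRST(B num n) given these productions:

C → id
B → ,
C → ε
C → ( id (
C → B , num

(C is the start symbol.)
{ ',' }

FIRST sets of the non-terminals involved (from the grammar, by fixed-point iteration):
  FIRST(B) = { ',' }

To compute FIRST(B num n), process the symbols left to right:
Symbol B is a non-terminal. Add FIRST(B) \ {ε} = { ',' }
B is not nullable (ε ∉ FIRST(B)), so stop here.
FIRST(B num n) = { ',' }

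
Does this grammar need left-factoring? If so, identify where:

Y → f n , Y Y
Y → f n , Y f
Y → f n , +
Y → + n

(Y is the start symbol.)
Left-factoring is needed when two productions for the same non-terminal
share a common prefix on the right-hand side.

Productions for Y:
  Y → f n , Y Y
  Y → f n , Y f
  Y → f n , +
  Y → + n

Found common prefix 'f n ,' in productions for Y

Answer: Yes, Y has productions with common prefix 'f n ,'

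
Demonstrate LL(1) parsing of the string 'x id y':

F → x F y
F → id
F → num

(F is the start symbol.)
LL(1) parsing maintains a stack (initially the start symbol over $) and the input. At each step: if the stack top is a terminal, match it against the current input token; if it is a non-terminal N, replace it with the RHS of M[N, lookahead] (the unique production whose predict set contains the lookahead).

Stack is shown with the top on the left.

Stack    Input     Action
-------------------------
F $      x id y $  output F → x F y
x F y $  x id y $  match 'x'
F y $    id y $    output F → id
id y $   id y $    match 'id'
y $      y $       match 'y'
$        $         accept

The string is accepted.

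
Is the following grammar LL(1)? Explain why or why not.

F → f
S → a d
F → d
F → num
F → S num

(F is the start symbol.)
Yes, the grammar is LL(1).

A grammar is LL(1) if for each non-terminal N with multiple productions, the predict sets of those productions are pairwise disjoint, where PREDICT(N → α) = (FIRST(α) \ {ε}) ∪ (FOLLOW(N) if α ⇒* ε).

Relevant sets:
  FIRST(S) = { 'a' }

For F:
  PREDICT(F → f) = { 'f' }
  PREDICT(F → d) = { 'd' }
  PREDICT(F → num) = { 'num' }
  PREDICT(F → S num) = { 'a' }
S has a single production, so nothing to check there.

All predict sets are disjoint. The grammar IS LL(1).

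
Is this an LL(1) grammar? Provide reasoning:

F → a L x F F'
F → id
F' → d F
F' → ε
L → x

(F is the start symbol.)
No. Predict set conflict for F': { 'd' }

Relevant sets:
  FOLLOW(F') = { $, 'd' }

For F:
  PREDICT(F → a L x F F') = { 'a' }
  PREDICT(F → id) = { 'id' }
For F':
  PREDICT(F' → d F) = { 'd' }
  PREDICT(F' → ε) = { $, 'd' }
L has a single production, so nothing to check there.

Conflict found: Predict set conflict for F': { 'd' }
The grammar is NOT LL(1).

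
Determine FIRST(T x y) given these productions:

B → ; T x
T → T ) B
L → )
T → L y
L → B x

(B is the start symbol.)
{ ')', ';' }

FIRST sets of the non-terminals involved (from the grammar, by fixed-point iteration):
  FIRST(T) = { ')', ';' }

To compute FIRST(T x y), process the symbols left to right:
Symbol T is a non-terminal. Add FIRST(T) \ {ε} = { ')', ';' }
T is not nullable (ε ∉ FIRST(T)), so stop here.
FIRST(T x y) = { ')', ';' }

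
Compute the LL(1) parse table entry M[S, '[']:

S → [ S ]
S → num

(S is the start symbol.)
To find M[S, '['], we find productions for S where '[' is in the predict set (PREDICT(N → α) = (FIRST(α) \ {ε}) ∪ (FOLLOW(N) if α ⇒* ε)).

S → [ S ]: PREDICT = { '[' }
  '[' is in predict set, so this production goes in M[S, '[']
S → num: PREDICT = { 'num' }

M[S, '['] = S → [ S ]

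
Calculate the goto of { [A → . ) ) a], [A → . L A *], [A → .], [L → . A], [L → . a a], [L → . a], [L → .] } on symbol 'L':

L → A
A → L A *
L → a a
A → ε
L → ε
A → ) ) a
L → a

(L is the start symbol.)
GOTO(I, 'L') = CLOSURE({ [A → αX.β] : [A → α.Xβ] ∈ I, X = 'L' })

Items with dot before 'L', with the dot advanced:
  [A → . L A *] → [A → L . A *]
Closure of the advanced items:
  [A → L . A *] has the dot before A: add [A → . L A *], [A → .], [A → . ) ) a]
  [A → . L A *] has the dot before L: add [L → . A], [L → . a a], [L → .], [L → . a]

GOTO = { [A → . ) ) a], [A → . L A *], [A → .], [A → L . A *], [L → . A], [L → . a a], [L → . a], [L → .] }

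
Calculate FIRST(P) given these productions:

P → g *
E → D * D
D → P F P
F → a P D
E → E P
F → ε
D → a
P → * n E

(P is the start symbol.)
From P → g *:
  - g is a terminal: add 'g' and stop
From P → * n E:
  - '*' is a terminal: add '*' and stop

Collecting: FIRST(P) = { '*', 'g' }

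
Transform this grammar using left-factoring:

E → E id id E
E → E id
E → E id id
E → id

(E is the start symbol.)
E → E id E'
E' → id E''
E'' → E
E'' → ε
E' → ε
E → id

Left-factoring transforms A → αβ₁ | αβ₂ into A → αA' and A' → β₁ | β₂
(α is the longest common prefix among the alternatives). Repeat until
no nonterminal has two alternatives with a common prefix.

Round 1: E has alternatives sharing prefix 'E id'. Introduce E': E → E id E'
  Add: E' → id E
  Add: E' → ε
  Add: E' → id

Round 2: E' has alternatives sharing prefix 'id'. Introduce E'': E' → id E''
  Add: E'' → E
  Add: E'' → ε

No remaining common prefixes — done.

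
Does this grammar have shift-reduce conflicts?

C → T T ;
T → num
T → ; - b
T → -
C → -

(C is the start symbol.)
No shift-reduce conflicts

Augment with C' → C and build the canonical LR(0) collection (I0 = CLOSURE({[C' → . C]}), then GOTO on every symbol after a dot until no new states appear). It has 11 states:
  I0: { [C → . -], [C → . T T ;], [C' → . C], [T → . -], [T → . ; - b], [T → . num] }  — shift
  I1: { [C → - .], [T → - .] }  — 2 reduces
  I2: { [T → ; . - b] }  — shift
  I3: { [C' → C .] }  — accept
  I4: { [C → T . T ;], [T → . -], [T → . ; - b], [T → . num] }  — shift
  I5: { [T → num .] }  — reduce
  I6: { [T → - .] }  — reduce
  I7: { [C → T T . ;] }  — shift
  I8: { [C → T T ; .] }  — reduce
  I9: { [T → ; - . b] }  — shift
  I10: { [T → ; - b .] }  — reduce

No state contains both a complete item and a shift item.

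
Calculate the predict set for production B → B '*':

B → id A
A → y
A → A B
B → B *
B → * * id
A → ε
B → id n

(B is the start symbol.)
PREDICT(B → B '*') = (FIRST(RHS) \ {ε}) ∪ (FOLLOW(B) if ε ∈ FIRST(RHS), i.e. RHS ⇒* ε)
FIRST(B) = { '*', 'id' }
FIRST(B '*') = { '*', 'id' }
ε ∉ FIRST(B '*'), so FOLLOW(B) is not added.
PREDICT(B → B '*') = { '*', 'id' }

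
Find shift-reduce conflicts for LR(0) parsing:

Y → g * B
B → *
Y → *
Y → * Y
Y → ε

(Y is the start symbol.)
Yes — I0: [Y → .] vs [Y → . *]; I1: [Y → .] vs [Y → . *]

Augment with Y' → Y and build the canonical LR(0) collection (I0 = CLOSURE({[Y' → . Y]}), then GOTO on every symbol after a dot until no new states appear). It has 8 states:
  I0: { [Y → . * Y], [Y → . *], [Y → . g * B], [Y → .], [Y' → . Y] }  — shift, reduce
  I1: { [Y → * . Y], [Y → * .], [Y → . * Y], [Y → . *], [Y → . g * B], [Y → .] }  — shift, 2 reduces
  I2: { [Y' → Y .] }  — accept
  I3: { [Y → g . * B] }  — shift
  I4: { [B → . *], [Y → g * . B] }  — shift
  I5: { [B → * .] }  — reduce
  I6: { [Y → g * B .] }  — reduce
  I7: { [Y → * Y .] }  — reduce

I0 contains reduce item [Y → .] and shift items [Y → . *], [Y → . * Y], [Y → . g * B] — shift-reduce conflict.
I1 contains reduce items [Y → .], [Y → * .] and shift items [Y → . *], [Y → . * Y], [Y → . g * B] — shift-reduce conflict.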